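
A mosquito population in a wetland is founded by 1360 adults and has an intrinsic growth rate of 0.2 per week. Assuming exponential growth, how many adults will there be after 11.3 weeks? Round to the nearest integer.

N(t) = N₀·e^(rt) = 1360 × e^(0.2×11.3) = 1360 × e^2.26.
e^2.26 ≈ 9.5831, so N ≈ 1360 × 9.5831 = 13033.

13033 adults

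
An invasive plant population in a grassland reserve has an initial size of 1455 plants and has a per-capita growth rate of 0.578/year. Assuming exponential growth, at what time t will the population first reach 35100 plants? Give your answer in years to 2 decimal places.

5.51 years

Set N₀·e^(rt) = 35100: e^(0.578·t) = 35100/1455 = 24.124.
0.578·t = ln(24.124) = 3.1832, so t = 3.1832/0.578 = 5.5073.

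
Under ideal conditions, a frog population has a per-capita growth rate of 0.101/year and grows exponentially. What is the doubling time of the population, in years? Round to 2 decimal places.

6.86 years

Doubling time t_d = ln(2)/r = 0.6931/0.101 = 6.8628.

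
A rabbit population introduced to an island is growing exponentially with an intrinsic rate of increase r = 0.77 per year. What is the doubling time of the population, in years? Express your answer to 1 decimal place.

0.9 years

Doubling time t_d = ln(2)/r = 0.6931/0.77 = 0.90019.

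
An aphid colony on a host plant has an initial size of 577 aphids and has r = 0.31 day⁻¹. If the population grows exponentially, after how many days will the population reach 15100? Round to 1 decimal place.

10.5 days

Set N₀·e^(rt) = 15100: e^(0.31·t) = 15100/577 = 26.17.
0.31·t = ln(26.17) = 3.2646, so t = 3.2646/0.31 = 10.531.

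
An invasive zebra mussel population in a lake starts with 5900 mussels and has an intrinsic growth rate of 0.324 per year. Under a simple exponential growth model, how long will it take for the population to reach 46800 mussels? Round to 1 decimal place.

6.4 years

Set N₀·e^(rt) = 46800: e^(0.324·t) = 46800/5900 = 7.9322.
0.324·t = ln(7.9322) = 2.0709, so t = 2.0709/0.324 = 6.3918.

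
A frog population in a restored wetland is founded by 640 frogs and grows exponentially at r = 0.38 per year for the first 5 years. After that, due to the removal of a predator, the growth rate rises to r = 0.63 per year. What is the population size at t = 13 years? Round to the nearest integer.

Phase 1: N(5) = 640·e^(0.38×5) = 640·e^1.9 = 4278.97.
Phase 2 runs for 13 − 5 = 8 years at r = 0.63.
N(13) = 4278.97·e^(0.63×8) = 4278.97·e^5.04 = 660973.

660973 frogs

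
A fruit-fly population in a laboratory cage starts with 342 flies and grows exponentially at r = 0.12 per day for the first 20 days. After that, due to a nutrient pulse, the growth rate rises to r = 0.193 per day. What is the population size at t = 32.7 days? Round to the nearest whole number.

43735 flies

Phase 1: N(20) = 342·e^(0.12×20) = 342·e^2.4 = 3769.93.
Phase 2 runs for 32.7 − 20 = 12.7 days at r = 0.193.
N(32.7) = 3769.93·e^(0.193×12.7) = 3769.93·e^2.451 = 43735.3.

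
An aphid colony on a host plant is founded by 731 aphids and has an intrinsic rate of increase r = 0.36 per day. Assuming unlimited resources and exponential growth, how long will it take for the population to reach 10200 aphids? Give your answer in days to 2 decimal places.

Set N₀·e^(rt) = 10200: e^(0.36·t) = 10200/731 = 13.953.
0.36·t = ln(13.953) = 2.6357, so t = 2.6357/0.36 = 7.3215.

7.32 days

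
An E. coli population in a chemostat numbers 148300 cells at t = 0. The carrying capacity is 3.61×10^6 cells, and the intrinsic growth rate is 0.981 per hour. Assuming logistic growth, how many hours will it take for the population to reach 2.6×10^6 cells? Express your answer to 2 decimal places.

4.18 hours

A = (K − N₀)/N₀ = (3.61×10^6 − 148300)/148300 = 23.343.
Solve 3.61×10^6/(1 + 23.343·e^(−0.981t)) = 2.6×10^6: 1 + 23.343·e^(−0.981t) = 1.3885, so e^(−0.981t) = 0.0166418.
−0.981·t = ln(0.0166418) = -4.0958, so t = 4.0958/0.981 = 4.1752.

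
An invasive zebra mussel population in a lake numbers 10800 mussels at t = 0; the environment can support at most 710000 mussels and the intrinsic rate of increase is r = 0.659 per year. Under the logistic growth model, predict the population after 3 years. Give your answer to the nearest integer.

A = (K − N₀)/N₀ = (710000 − 10800)/10800 = 64.741.
N(t) = K/(1 + A·e^(−rt)) = 710000/(1 + 64.741×e^(−0.659×3)).
e^(−1.977) = 0.13848; denominator = 1 + 64.741×0.13848 = 9.9656.
N = 710000/9.9656 = 71245.4.

71245 mussels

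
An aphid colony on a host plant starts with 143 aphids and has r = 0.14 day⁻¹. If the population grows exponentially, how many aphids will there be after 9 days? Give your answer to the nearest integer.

N(t) = N₀·e^(rt) = 143 × e^(0.14×9) = 143 × e^1.26.
e^1.26 ≈ 3.5254, so N ≈ 143 × 3.5254 = 504.135.

504 aphids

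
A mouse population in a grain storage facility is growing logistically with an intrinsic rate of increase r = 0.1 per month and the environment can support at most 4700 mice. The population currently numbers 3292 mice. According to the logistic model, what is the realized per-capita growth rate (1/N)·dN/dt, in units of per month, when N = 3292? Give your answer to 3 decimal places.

(1/N)·dN/dt = r(1 − N/K) = 0.1 × (1 − 3292/4700).
= 0.1 × 0.29957 = 0.029957.

0.030 per month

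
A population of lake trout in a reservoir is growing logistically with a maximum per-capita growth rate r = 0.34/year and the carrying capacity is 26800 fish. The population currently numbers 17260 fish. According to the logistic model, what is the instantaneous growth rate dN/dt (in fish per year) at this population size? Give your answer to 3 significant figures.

dN/dt = rN(1 − N/K) = 0.34 × 17260 × (1 − 17260/26800).
1 − 17260/26800 = 0.35597; dN/dt = 0.34 × 17260 × 0.35597 = 2089.

2090 fish per year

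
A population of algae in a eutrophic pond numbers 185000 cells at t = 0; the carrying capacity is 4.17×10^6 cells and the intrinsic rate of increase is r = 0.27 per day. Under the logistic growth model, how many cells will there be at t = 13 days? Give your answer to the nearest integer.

2536503 cells

A = (K − N₀)/N₀ = (4.17×10^6 − 185000)/185000 = 21.541.
N(t) = K/(1 + A·e^(−rt)) = 4.17×10^6/(1 + 21.541×e^(−0.27×13)).
e^(−3.51) = 0.029897; denominator = 1 + 21.541×0.029897 = 1.644.
N = 4.17×10^6/1.644 = 2.536503×10^6.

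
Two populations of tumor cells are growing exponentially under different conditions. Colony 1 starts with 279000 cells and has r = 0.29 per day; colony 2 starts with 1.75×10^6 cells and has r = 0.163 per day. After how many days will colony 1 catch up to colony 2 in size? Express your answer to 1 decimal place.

14.5 days

Set 279000·e^(0.29t) = 1.75×10^6·e^(0.163t).
e^((0.29 − 0.163)t) = 1.75×10^6/279000 → e^(0.127·t) = 6.2724.
0.127·t = ln(6.2724) = 1.8362, so t = 1.8362/0.127 = 14.458.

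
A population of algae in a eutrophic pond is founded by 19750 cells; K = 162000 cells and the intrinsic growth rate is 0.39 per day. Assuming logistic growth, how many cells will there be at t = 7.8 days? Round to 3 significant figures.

A = (K − N₀)/N₀ = (162000 − 19750)/19750 = 7.2025.
N(t) = K/(1 + A·e^(−rt)) = 162000/(1 + 7.2025×e^(−0.39×7.8)).
e^(−3.042) = 0.047739; denominator = 1 + 7.2025×0.047739 = 1.3438.
N = 162000/1.3438 = 120550.

121000 cells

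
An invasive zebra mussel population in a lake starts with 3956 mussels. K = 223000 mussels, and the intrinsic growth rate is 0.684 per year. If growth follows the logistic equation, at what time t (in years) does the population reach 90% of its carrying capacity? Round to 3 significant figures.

9.08 years

A = (K − N₀)/N₀ = (223000 − 3956)/3956 = 55.37.
Solve 223000/(1 + 55.37·e^(−0.684t)) = 200700: 1 + 55.37·e^(−0.684t) = 1.1111, so e^(−0.684t) = 0.0020067.
−0.684·t = ln(0.0020067) = -6.2113, so t = 6.2113/0.684 = 9.0808.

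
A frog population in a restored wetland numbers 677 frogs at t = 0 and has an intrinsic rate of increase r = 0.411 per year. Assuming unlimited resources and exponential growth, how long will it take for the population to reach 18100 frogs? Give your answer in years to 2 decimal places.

8.00 years

Set N₀·e^(rt) = 18100: e^(0.411·t) = 18100/677 = 26.736.
0.411·t = ln(26.736) = 3.286, so t = 3.286/0.411 = 7.9951.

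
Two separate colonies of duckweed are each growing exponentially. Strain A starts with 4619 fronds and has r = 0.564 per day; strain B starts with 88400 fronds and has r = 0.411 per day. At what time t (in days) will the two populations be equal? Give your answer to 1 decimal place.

Set 4619·e^(0.564t) = 88400·e^(0.411t).
e^((0.564 − 0.411)t) = 88400/4619 → e^(0.153·t) = 19.138.
0.153·t = ln(19.138) = 2.9517, so t = 2.9517/0.153 = 19.292.

19.3 days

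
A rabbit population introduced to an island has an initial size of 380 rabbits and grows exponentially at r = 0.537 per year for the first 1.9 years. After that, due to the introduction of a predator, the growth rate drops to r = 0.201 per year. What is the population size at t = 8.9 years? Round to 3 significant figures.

4300 rabbits

Phase 1: N(1.9) = 380·e^(0.537×1.9) = 380·e^1.02 = 1054.13.
Phase 2 runs for 8.9 − 1.9 = 7 years at r = 0.201.
N(8.9) = 1054.13·e^(0.201×7) = 1054.13·e^1.407 = 4304.74.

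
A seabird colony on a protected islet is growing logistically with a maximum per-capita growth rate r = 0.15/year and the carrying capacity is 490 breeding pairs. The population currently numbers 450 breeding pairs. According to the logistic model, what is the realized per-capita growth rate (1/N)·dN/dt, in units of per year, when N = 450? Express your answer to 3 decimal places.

(1/N)·dN/dt = r(1 − N/K) = 0.15 × (1 − 450/490).
= 0.15 × 0.081633 = 0.012245.

0.012 per year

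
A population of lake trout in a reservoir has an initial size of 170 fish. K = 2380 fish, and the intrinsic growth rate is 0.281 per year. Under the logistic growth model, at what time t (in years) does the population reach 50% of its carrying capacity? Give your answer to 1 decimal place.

A = (K − N₀)/N₀ = (2380 − 170)/170 = 13.
Solve 2380/(1 + 13·e^(−0.281t)) = 1190: 1 + 13·e^(−0.281t) = 2, so e^(−0.281t) = 0.0769231.
−0.281·t = ln(0.0769231) = -2.5649, so t = 2.5649/0.281 = 9.1279.

9.1 years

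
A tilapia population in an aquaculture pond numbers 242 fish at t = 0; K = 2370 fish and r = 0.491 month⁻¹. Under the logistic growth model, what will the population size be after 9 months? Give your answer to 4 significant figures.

A = (K − N₀)/N₀ = (2370 − 242)/242 = 8.7934.
N(t) = K/(1 + A·e^(−rt)) = 2370/(1 + 8.7934×e^(−0.491×9)).
e^(−4.419) = 0.012046; denominator = 1 + 8.7934×0.012046 = 1.1059.
N = 2370/1.1059 = 2143.

2143 fish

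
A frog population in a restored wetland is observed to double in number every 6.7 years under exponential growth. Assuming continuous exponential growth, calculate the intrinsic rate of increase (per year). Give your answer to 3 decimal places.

0.103 per year

r = ln(2)/t_d = 0.6931/6.7 = 0.10345.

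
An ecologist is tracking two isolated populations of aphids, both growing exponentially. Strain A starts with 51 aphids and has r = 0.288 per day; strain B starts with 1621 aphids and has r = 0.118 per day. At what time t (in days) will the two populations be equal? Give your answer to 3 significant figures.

20.3 days

Set 51·e^(0.288t) = 1621·e^(0.118t).
e^((0.288 − 0.118)t) = 1621/51 → e^(0.17·t) = 31.784.
0.17·t = ln(31.784) = 3.459, so t = 3.459/0.17 = 20.347.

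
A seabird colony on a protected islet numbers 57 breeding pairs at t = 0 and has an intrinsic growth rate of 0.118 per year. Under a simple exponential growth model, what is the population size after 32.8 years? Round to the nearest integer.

2734 breeding pairs

N(t) = N₀·e^(rt) = 57 × e^(0.118×32.8) = 57 × e^3.87.
e^3.87 ≈ 47.962, so N ≈ 57 × 47.962 = 2733.81.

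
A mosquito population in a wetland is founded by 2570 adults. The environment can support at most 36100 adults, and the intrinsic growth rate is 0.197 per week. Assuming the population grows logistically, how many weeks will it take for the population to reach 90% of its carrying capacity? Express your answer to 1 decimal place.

A = (K − N₀)/N₀ = (36100 − 2570)/2570 = 13.047.
Solve 36100/(1 + 13.047·e^(−0.197t)) = 32490: 1 + 13.047·e^(−0.197t) = 1.1111, so e^(−0.197t) = 0.00851642.
−0.197·t = ln(0.00851642) = -4.7658, so t = 4.7658/0.197 = 24.192.

24.2 weeks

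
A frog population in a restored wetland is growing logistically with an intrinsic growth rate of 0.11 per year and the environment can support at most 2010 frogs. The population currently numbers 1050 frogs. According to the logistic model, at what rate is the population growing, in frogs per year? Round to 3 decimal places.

55.164 frogs per year

dN/dt = rN(1 − N/K) = 0.11 × 1050 × (1 − 1050/2010).
1 − 1050/2010 = 0.47761; dN/dt = 0.11 × 1050 × 0.47761 = 55.164.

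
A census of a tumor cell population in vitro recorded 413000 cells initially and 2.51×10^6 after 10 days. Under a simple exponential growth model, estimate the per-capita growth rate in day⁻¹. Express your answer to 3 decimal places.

0.180 per day

From N(t) = N₀·e^(rt): e^(r·10) = 2.51×10^6/413000 = 6.0775.
r·10 = ln(6.0775) = 1.8046, so r = 1.8046/10 = 0.18046.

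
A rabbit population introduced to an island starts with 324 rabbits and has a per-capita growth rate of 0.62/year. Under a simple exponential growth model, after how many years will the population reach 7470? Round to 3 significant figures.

Set N₀·e^(rt) = 7470: e^(0.62·t) = 7470/324 = 23.056.
0.62·t = ln(23.056) = 3.1379, so t = 3.1379/0.62 = 5.0611.

5.06 years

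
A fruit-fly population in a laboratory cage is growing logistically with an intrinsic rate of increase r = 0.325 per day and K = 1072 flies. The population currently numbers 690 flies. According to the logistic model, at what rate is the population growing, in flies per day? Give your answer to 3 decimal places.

79.910 flies per day

dN/dt = rN(1 − N/K) = 0.325 × 690 × (1 − 690/1072).
1 − 690/1072 = 0.35634; dN/dt = 0.325 × 690 × 0.35634 = 79.91.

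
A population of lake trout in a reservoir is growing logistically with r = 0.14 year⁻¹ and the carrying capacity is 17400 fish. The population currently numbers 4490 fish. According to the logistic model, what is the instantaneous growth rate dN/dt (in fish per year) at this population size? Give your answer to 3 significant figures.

dN/dt = rN(1 − N/K) = 0.14 × 4490 × (1 − 4490/17400).
1 − 4490/17400 = 0.74195; dN/dt = 0.14 × 4490 × 0.74195 = 466.39.

466 fish per year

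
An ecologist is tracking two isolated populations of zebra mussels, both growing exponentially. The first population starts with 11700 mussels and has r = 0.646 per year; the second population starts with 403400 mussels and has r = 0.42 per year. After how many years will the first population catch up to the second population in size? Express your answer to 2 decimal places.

Set 11700·e^(0.646t) = 403400·e^(0.42t).
e^((0.646 − 0.42)t) = 403400/11700 → e^(0.226·t) = 34.479.
0.226·t = ln(34.479) = 3.5403, so t = 3.5403/0.226 = 15.665.

15.67 years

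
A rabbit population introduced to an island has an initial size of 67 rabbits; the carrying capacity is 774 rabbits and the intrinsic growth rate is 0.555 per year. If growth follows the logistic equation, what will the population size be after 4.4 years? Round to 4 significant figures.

403.6 rabbits

A = (K − N₀)/N₀ = (774 − 67)/67 = 10.552.
N(t) = K/(1 + A·e^(−rt)) = 774/(1 + 10.552×e^(−0.555×4.4)).
e^(−2.442) = 0.086987; denominator = 1 + 10.552×0.086987 = 1.9179.
N = 774/1.9179 = 403.565.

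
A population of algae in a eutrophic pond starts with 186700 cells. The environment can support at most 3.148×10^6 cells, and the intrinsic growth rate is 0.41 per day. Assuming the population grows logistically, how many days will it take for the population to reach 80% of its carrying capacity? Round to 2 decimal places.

10.12 days

A = (K − N₀)/N₀ = (3.148×10^6 − 186700)/186700 = 15.861.
Solve 3.148×10^6/(1 + 15.861·e^(−0.41t)) = 2.5184×10^6: 1 + 15.861·e^(−0.41t) = 1.25, so e^(−0.41t) = 0.0157617.
−0.41·t = ln(0.0157617) = -4.1502, so t = 4.1502/0.41 = 10.122.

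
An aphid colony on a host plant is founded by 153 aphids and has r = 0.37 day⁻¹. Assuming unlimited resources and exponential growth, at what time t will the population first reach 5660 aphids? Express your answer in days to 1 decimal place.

9.8 days

Set N₀·e^(rt) = 5660: e^(0.37·t) = 5660/153 = 36.993.
0.37·t = ln(36.993) = 3.6107, so t = 3.6107/0.37 = 9.7588.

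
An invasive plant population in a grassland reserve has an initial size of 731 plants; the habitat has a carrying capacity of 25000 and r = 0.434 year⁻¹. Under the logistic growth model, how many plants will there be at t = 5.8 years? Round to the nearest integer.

A = (K − N₀)/N₀ = (25000 − 731)/731 = 33.2.
N(t) = K/(1 + A·e^(−rt)) = 25000/(1 + 33.2×e^(−0.434×5.8)).
e^(−2.517) = 0.080685; denominator = 1 + 33.2×0.080685 = 3.6787.
N = 25000/3.6787 = 6795.83.

6796 plants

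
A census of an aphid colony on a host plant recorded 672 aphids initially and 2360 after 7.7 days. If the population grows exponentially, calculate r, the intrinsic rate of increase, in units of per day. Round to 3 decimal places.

From N(t) = N₀·e^(rt): e^(r·7.7) = 2360/672 = 3.5119.
r·7.7 = ln(3.5119) = 1.2562, so r = 1.2562/7.7 = 0.16314.

0.163 per day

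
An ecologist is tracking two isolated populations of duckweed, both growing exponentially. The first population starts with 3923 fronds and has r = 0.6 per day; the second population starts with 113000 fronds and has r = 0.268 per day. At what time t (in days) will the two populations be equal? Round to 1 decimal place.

10.1 days

Set 3923·e^(0.6t) = 113000·e^(0.268t).
e^((0.6 − 0.268)t) = 113000/3923 → e^(0.332·t) = 28.804.
0.332·t = ln(28.804) = 3.3605, so t = 3.3605/0.332 = 10.122.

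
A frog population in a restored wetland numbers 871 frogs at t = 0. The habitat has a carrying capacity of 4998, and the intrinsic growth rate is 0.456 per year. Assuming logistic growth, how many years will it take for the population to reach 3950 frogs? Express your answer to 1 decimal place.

A = (K − N₀)/N₀ = (4998 − 871)/871 = 4.7382.
Solve 4998/(1 + 4.7382·e^(−0.456t)) = 3950: 1 + 4.7382·e^(−0.456t) = 1.2653, so e^(−0.456t) = 0.0559948.
−0.456·t = ln(0.0559948) = -2.8825, so t = 2.8825/0.456 = 6.3213.

6.3 years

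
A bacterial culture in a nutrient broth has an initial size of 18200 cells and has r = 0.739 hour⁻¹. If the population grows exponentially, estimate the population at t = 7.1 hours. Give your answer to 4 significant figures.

3458000 cells

N(t) = N₀·e^(rt) = 18200 × e^(0.739×7.1) = 18200 × e^5.247.
e^5.247 ≈ 189.98, so N ≈ 18200 × 189.98 = 3.457571×10^6.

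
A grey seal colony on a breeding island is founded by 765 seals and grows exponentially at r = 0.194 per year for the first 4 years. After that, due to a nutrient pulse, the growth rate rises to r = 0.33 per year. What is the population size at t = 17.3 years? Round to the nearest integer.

133904 seals

Phase 1: N(4) = 765·e^(0.194×4) = 765·e^0.776 = 1662.16.
Phase 2 runs for 17.3 − 4 = 13.3 years at r = 0.33.
N(17.3) = 1662.16·e^(0.33×13.3) = 1662.16·e^4.389 = 133904.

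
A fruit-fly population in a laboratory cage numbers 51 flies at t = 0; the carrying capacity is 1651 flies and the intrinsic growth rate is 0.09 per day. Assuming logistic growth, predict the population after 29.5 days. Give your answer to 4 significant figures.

515.1 flies

A = (K − N₀)/N₀ = (1651 − 51)/51 = 31.373.
N(t) = K/(1 + A·e^(−rt)) = 1651/(1 + 31.373×e^(−0.09×29.5)).
e^(−2.655) = 0.070299; denominator = 1 + 31.373×0.070299 = 3.2055.
N = 1651/3.2055 = 515.06.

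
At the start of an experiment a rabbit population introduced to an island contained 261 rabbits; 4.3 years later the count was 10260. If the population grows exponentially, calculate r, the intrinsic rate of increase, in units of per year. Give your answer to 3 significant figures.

From N(t) = N₀·e^(rt): e^(r·4.3) = 10260/261 = 39.31.
r·4.3 = ln(39.31) = 3.6715, so r = 3.6715/4.3 = 0.85383.

0.854 per year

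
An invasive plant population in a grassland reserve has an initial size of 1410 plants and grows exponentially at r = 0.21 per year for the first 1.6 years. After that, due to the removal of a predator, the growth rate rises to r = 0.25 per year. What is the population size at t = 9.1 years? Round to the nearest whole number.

Phase 1: N(1.6) = 1410·e^(0.21×1.6) = 1410·e^0.336 = 1973.07.
Phase 2 runs for 9.1 − 1.6 = 7.5 years at r = 0.25.
N(9.1) = 1973.07·e^(0.25×7.5) = 1973.07·e^1.875 = 12866.

12866 plants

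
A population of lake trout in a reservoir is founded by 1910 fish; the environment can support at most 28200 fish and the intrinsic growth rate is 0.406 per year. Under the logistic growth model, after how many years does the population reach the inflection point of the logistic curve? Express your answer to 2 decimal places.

Logistic growth is fastest at N = K/2 = 14100.
A = (K − N₀)/N₀ = 13.764. Set K/(1 + A·e^(−rt)) = K/2 → A·e^(−rt) = 1.
e^(−0.406t) = 1/13.764 = 0.0726512, so t = ln(13.764)/0.406 = 2.6221/0.406 = 6.4583.

6.46 years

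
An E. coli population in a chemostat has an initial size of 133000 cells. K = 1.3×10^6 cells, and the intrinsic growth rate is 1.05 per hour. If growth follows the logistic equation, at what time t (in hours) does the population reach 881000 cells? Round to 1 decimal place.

2.8 hours

A = (K − N₀)/N₀ = (1.3×10^6 − 133000)/133000 = 8.7744.
Solve 1.3×10^6/(1 + 8.7744·e^(−1.05t)) = 881000: 1 + 8.7744·e^(−1.05t) = 1.4756, so e^(−1.05t) = 0.0542024.
−1.05·t = ln(0.0542024) = -2.915, so t = 2.915/1.05 = 2.7762.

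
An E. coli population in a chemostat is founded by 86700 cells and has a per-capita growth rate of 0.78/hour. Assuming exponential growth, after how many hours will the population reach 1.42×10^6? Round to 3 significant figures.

Set N₀·e^(rt) = 1.42×10^6: e^(0.78·t) = 1.42×10^6/86700 = 16.378.
0.78·t = ln(16.378) = 2.796, so t = 2.796/0.78 = 3.5846.

3.58 hours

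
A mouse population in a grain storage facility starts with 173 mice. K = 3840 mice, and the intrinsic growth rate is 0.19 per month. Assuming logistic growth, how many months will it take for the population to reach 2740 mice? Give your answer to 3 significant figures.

20.9 months

A = (K − N₀)/N₀ = (3840 − 173)/173 = 21.197.
Solve 3840/(1 + 21.197·e^(−0.19t)) = 2740: 1 + 21.197·e^(−0.19t) = 1.4015, so e^(−0.19t) = 0.0189399.
−0.19·t = ln(0.0189399) = -3.9665, so t = 3.9665/0.19 = 20.876.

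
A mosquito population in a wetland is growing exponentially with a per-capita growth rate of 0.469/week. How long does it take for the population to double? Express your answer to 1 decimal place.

1.5 weeks

Doubling time t_d = ln(2)/r = 0.6931/0.469 = 1.4779.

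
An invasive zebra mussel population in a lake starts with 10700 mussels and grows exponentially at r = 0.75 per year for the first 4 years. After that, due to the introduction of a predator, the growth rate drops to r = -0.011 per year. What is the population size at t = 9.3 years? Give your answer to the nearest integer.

Phase 1: N(4) = 10700·e^(0.75×4) = 10700·e^3 = 214915.
Phase 2 runs for 9.3 − 4 = 5.3 years at r = -0.011.
N(9.3) = 214915·e^(-0.011×5.3) = 214915·e^-0.0583 = 202744.

202744 mussels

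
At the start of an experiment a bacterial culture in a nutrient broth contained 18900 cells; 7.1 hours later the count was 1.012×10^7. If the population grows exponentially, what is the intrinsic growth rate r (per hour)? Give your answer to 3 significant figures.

0.885 per hour

From N(t) = N₀·e^(rt): e^(r·7.1) = 1.012×10^7/18900 = 535.45.
r·7.1 = ln(535.45) = 6.2831, so r = 6.2831/7.1 = 0.88494.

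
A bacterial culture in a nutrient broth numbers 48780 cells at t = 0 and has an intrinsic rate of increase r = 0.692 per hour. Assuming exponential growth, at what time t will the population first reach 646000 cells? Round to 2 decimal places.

Set N₀·e^(rt) = 646000: e^(0.692·t) = 646000/48780 = 13.243.
0.692·t = ln(13.243) = 2.5835, so t = 2.5835/0.692 = 3.7334.

3.73 hours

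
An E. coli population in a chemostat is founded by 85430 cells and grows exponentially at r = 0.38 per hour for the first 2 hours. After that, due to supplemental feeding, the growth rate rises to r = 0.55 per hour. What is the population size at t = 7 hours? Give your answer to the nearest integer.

Phase 1: N(2) = 85430·e^(0.38×2) = 85430·e^0.76 = 182673.
Phase 2 runs for 7 − 2 = 5 hours at r = 0.55.
N(7) = 182673·e^(0.55×5) = 182673·e^2.75 = 2.857486×10^6.

2857486 cells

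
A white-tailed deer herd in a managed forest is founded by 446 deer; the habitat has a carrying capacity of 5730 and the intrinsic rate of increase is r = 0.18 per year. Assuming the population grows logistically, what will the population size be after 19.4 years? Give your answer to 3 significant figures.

A = (K − N₀)/N₀ = (5730 − 446)/446 = 11.848.
N(t) = K/(1 + A·e^(−rt)) = 5730/(1 + 11.848×e^(−0.18×19.4)).
e^(−3.492) = 0.03044; denominator = 1 + 11.848×0.03044 = 1.3606.
N = 5730/1.3606 = 4211.26.

4210 deer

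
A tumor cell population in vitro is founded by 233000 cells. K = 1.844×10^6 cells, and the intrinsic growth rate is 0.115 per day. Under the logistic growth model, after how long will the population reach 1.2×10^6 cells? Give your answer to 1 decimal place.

22.2 days

A = (K − N₀)/N₀ = (1.844×10^6 − 233000)/233000 = 6.9142.
Solve 1.844×10^6/(1 + 6.9142·e^(−0.115t)) = 1.2×10^6: 1 + 6.9142·e^(−0.115t) = 1.5367, so e^(−0.115t) = 0.0776185.
−0.115·t = ln(0.0776185) = -2.556, so t = 2.556/0.115 = 22.226.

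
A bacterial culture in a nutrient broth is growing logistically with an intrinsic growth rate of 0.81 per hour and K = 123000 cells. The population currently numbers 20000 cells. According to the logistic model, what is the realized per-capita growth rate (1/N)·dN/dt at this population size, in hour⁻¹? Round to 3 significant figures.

0.678 per hour

(1/N)·dN/dt = r(1 − N/K) = 0.81 × (1 − 20000/123000).
= 0.81 × 0.8374 = 0.67829.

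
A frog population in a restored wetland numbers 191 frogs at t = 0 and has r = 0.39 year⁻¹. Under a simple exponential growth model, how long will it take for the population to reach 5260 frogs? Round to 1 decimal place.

8.5 years

Set N₀·e^(rt) = 5260: e^(0.39·t) = 5260/191 = 27.539.
0.39·t = ln(27.539) = 3.3156, so t = 3.3156/0.39 = 8.5016.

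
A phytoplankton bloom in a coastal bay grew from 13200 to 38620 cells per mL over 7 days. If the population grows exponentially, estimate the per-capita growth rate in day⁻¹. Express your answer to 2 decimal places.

From N(t) = N₀·e^(rt): e^(r·7) = 38620/13200 = 2.9258.
r·7 = ln(2.9258) = 1.0736, so r = 1.0736/7 = 0.15336.

0.15 per day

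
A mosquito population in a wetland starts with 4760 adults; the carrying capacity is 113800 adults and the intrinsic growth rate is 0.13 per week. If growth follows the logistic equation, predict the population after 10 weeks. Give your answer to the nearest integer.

15712 adults

A = (K − N₀)/N₀ = (113800 − 4760)/4760 = 22.908.
N(t) = K/(1 + A·e^(−rt)) = 113800/(1 + 22.908×e^(−0.13×10)).
e^(−1.3) = 0.27253; denominator = 1 + 22.908×0.27253 = 7.243.
N = 113800/7.243 = 15711.6.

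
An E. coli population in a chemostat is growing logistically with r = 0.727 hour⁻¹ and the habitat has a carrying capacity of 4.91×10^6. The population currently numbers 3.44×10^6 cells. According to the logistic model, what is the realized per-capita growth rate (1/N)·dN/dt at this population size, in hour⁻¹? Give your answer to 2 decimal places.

0.22 per hour

(1/N)·dN/dt = r(1 − N/K) = 0.727 × (1 − 3.44×10^6/4.91×10^6).
= 0.727 × 0.29939 = 0.21766.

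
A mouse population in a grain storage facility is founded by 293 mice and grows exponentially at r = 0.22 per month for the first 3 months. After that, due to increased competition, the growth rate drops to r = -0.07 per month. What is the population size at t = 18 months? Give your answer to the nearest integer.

198 mice

Phase 1: N(3) = 293·e^(0.22×3) = 293·e^0.66 = 566.894.
Phase 2 runs for 18 − 3 = 15 months at r = -0.07.
N(18) = 566.894·e^(-0.07×15) = 566.894·e^-1.05 = 198.378.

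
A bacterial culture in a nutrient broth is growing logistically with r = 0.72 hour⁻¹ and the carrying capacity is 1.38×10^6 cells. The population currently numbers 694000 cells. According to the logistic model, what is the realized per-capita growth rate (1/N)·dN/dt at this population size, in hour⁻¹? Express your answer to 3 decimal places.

(1/N)·dN/dt = r(1 − N/K) = 0.72 × (1 − 694000/1.38×10^6).
= 0.72 × 0.4971 = 0.35791.

0.358 per hour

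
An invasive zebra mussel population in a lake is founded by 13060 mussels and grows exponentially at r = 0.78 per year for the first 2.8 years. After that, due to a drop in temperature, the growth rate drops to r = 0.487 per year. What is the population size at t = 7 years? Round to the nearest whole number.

Phase 1: N(2.8) = 13060·e^(0.78×2.8) = 13060·e^2.184 = 115996.
Phase 2 runs for 7 − 2.8 = 4.2 years at r = 0.487.
N(7) = 115996·e^(0.487×4.2) = 115996·e^2.045 = 896909.

896909 mussels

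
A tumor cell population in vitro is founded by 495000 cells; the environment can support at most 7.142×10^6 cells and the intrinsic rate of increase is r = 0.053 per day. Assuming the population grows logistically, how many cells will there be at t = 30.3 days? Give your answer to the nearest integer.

1932791 cells

A = (K − N₀)/N₀ = (7.142×10^6 − 495000)/495000 = 13.428.
N(t) = K/(1 + A·e^(−rt)) = 7.142×10^6/(1 + 13.428×e^(−0.053×30.3)).
e^(−1.606) = 0.20071; denominator = 1 + 13.428×0.20071 = 3.6952.
N = 7.142×10^6/3.6952 = 1.932791×10^6.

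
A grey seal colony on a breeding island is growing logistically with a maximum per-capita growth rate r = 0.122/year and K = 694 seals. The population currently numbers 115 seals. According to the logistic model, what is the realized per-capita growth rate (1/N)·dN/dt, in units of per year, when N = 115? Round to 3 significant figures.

(1/N)·dN/dt = r(1 − N/K) = 0.122 × (1 − 115/694).
= 0.122 × 0.83429 = 0.10178.

0.102 per year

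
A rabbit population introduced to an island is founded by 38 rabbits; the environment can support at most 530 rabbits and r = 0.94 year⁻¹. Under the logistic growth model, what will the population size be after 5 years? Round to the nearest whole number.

A = (K − N₀)/N₀ = (530 − 38)/38 = 12.947.
N(t) = K/(1 + A·e^(−rt)) = 530/(1 + 12.947×e^(−0.94×5)).
e^(−4.7) = 0.0090953; denominator = 1 + 12.947×0.0090953 = 1.1178.
N = 530/1.1178 = 474.163.

474 rabbits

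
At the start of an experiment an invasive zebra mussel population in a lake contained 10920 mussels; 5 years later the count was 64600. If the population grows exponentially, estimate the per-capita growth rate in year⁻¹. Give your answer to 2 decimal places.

From N(t) = N₀·e^(rt): e^(r·5) = 64600/10920 = 5.9158.
r·5 = ln(5.9158) = 1.7776, so r = 1.7776/5 = 0.35552.

0.36 per year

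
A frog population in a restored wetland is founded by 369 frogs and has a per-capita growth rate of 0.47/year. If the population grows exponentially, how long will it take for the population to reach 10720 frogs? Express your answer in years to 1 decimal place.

Set N₀·e^(rt) = 10720: e^(0.47·t) = 10720/369 = 29.051.
0.47·t = ln(29.051) = 3.3691, so t = 3.3691/0.47 = 7.1682.

7.2 years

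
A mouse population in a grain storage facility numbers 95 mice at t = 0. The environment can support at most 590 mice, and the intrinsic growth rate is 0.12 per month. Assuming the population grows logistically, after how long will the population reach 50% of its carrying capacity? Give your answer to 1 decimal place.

13.8 months

A = (K − N₀)/N₀ = (590 − 95)/95 = 5.2105.
Solve 590/(1 + 5.2105·e^(−0.12t)) = 295: 1 + 5.2105·e^(−0.12t) = 2, so e^(−0.12t) = 0.191919.
−0.12·t = ln(0.191919) = -1.6507, so t = 1.6507/0.12 = 13.756.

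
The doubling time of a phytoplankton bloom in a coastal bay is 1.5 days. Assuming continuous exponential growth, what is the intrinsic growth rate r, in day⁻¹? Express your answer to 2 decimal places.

0.46 per day

r = ln(2)/t_d = 0.6931/1.5 = 0.4621.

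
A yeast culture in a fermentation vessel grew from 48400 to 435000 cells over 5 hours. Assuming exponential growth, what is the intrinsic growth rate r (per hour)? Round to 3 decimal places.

From N(t) = N₀·e^(rt): e^(r·5) = 435000/48400 = 8.9876.
r·5 = ln(8.9876) = 2.1958, so r = 2.1958/5 = 0.43917.

0.439 per hour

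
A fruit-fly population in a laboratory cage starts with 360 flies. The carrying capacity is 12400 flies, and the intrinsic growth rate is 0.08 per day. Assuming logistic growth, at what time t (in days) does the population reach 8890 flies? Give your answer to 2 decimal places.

A = (K − N₀)/N₀ = (12400 − 360)/360 = 33.444.
Solve 12400/(1 + 33.444·e^(−0.08t)) = 8890: 1 + 33.444·e^(−0.08t) = 1.3948, so e^(−0.08t) = 0.0118054.
−0.08·t = ln(0.0118054) = -4.4392, so t = 4.4392/0.08 = 55.49.

55.49 days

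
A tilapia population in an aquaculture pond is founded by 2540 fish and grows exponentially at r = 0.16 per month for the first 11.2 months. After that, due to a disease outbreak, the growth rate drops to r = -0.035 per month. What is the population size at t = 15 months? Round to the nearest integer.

Phase 1: N(11.2) = 2540·e^(0.16×11.2) = 2540·e^1.792 = 15243.7.
Phase 2 runs for 15 − 11.2 = 3.8 months at r = -0.035.
N(15) = 15243.7·e^(-0.035×3.8) = 15243.7·e^-0.133 = 13345.3.

13345 fish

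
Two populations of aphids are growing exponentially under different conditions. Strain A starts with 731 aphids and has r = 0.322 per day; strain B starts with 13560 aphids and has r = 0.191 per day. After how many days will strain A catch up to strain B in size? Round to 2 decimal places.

Set 731·e^(0.322t) = 13560·e^(0.191t).
e^((0.322 − 0.191)t) = 13560/731 → e^(0.131·t) = 18.55.
0.131·t = ln(18.55) = 2.9205, so t = 2.9205/0.131 = 22.294.

22.29 days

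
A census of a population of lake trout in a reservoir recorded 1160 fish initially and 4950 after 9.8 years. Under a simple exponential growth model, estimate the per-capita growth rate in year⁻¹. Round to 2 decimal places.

From N(t) = N₀·e^(rt): e^(r·9.8) = 4950/1160 = 4.2672.
r·9.8 = ln(4.2672) = 1.451, so r = 1.451/9.8 = 0.14806.

0.15 per year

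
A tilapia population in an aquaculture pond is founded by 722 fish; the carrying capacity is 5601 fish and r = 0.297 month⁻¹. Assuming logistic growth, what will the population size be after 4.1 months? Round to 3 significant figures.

A = (K − N₀)/N₀ = (5601 − 722)/722 = 6.7576.
N(t) = K/(1 + A·e^(−rt)) = 5601/(1 + 6.7576×e^(−0.297×4.1)).
e^(−1.218) = 0.29591; denominator = 1 + 6.7576×0.29591 = 2.9996.
N = 5601/2.9996 = 1867.22.

1870 fish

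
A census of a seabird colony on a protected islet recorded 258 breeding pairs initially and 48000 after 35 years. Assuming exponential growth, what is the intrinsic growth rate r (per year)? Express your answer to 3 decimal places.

0.149 per year

From N(t) = N₀·e^(rt): e^(r·35) = 48000/258 = 186.05.
r·35 = ln(186.05) = 5.226, so r = 5.226/35 = 0.14931.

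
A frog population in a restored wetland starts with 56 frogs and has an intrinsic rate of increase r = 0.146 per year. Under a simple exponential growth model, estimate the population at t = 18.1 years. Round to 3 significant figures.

787 frogs

N(t) = N₀·e^(rt) = 56 × e^(0.146×18.1) = 56 × e^2.643.
e^2.643 ≈ 14.05, so N ≈ 56 × 14.05 = 786.782.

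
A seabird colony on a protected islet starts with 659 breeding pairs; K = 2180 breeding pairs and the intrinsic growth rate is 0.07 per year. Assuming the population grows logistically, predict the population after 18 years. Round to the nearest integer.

A = (K − N₀)/N₀ = (2180 − 659)/659 = 2.308.
N(t) = K/(1 + A·e^(−rt)) = 2180/(1 + 2.308×e^(−0.07×18)).
e^(−1.26) = 0.28365; denominator = 1 + 2.308×0.28365 = 1.6547.
N = 2180/1.6547 = 1317.47.

1317 breeding pairs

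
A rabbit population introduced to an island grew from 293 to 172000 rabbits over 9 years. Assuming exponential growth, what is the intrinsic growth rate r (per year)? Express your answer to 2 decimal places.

0.71 per year

From N(t) = N₀·e^(rt): e^(r·9) = 172000/293 = 587.03.
r·9 = ln(587.03) = 6.3751, so r = 6.3751/9 = 0.70834.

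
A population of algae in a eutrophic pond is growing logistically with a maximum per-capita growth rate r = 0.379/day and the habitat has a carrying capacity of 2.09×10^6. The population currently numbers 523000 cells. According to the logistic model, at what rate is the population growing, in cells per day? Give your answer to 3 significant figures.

dN/dt = rN(1 − N/K) = 0.379 × 523000 × (1 − 523000/2.09×10^6).
1 − 523000/2.09×10^6 = 0.74976; dN/dt = 0.379 × 523000 × 0.74976 = 1.48615×10^5.

149000 cells per day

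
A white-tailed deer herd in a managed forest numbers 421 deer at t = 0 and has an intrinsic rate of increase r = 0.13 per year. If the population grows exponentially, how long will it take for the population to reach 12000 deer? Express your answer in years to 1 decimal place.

Set N₀·e^(rt) = 12000: e^(0.13·t) = 12000/421 = 28.504.
0.13·t = ln(28.504) = 3.35, so t = 3.35/0.13 = 25.769.

25.8 years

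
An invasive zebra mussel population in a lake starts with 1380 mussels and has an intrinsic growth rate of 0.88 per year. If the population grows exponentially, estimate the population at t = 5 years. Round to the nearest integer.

112402 mussels

N(t) = N₀·e^(rt) = 1380 × e^(0.88×5) = 1380 × e^4.4.
e^4.4 ≈ 81.451, so N ≈ 1380 × 81.451 = 112402.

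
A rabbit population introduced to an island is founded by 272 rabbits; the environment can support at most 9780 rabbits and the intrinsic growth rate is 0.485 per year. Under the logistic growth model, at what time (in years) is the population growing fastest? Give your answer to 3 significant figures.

Logistic growth is fastest at N = K/2 = 4890.
A = (K − N₀)/N₀ = 34.956. Set K/(1 + A·e^(−rt)) = K/2 → A·e^(−rt) = 1.
e^(−0.485t) = 1/34.956 = 0.0286075, so t = ln(34.956)/0.485 = 3.5541/0.485 = 7.328.

7.33 years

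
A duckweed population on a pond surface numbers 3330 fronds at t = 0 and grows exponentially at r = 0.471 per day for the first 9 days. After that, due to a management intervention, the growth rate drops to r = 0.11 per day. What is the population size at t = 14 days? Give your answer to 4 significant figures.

400200 fronds

Phase 1: N(9) = 3330·e^(0.471×9) = 3330·e^4.239 = 230897.
Phase 2 runs for 14 − 9 = 5 days at r = 0.11.
N(14) = 230897·e^(0.11×5) = 230897·e^0.55 = 400203.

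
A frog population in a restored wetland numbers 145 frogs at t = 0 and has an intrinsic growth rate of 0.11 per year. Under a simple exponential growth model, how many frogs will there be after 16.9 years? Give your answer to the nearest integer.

931 frogs

N(t) = N₀·e^(rt) = 145 × e^(0.11×16.9) = 145 × e^1.859.
e^1.859 ≈ 6.4173, so N ≈ 145 × 6.4173 = 930.511.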